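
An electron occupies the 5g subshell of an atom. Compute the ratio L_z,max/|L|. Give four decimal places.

The 5g subshell has l = 4.
|L| = 2√5 ℏ ≈ 4.4721ℏ, while L_z,max = lℏ = 4ℏ.
L_z,max/|L| = 4/√20 = 0.8944.

L_z,max/|L| = 0.8944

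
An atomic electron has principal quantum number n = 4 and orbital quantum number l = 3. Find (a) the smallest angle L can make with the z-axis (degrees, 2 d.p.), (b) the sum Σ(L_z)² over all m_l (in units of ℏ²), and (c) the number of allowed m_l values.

cos θ_min = 3/√12, so θ_min ≈ 30.00°.
Σ m_l² = 28, so Σ(L_z)² = 28 ℏ².
There are 2l+1 = 7 values of m_l.

θ_min ≈ 30.00°; Σ(L_z)² = 28 ℏ²; 7 values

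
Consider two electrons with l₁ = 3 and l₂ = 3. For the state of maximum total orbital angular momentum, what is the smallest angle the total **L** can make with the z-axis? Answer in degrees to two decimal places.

The total orbital quantum number L ranges from |l₁ − l₂| to l₁ + l₂ in integer steps.
L ∈ {0, 1, 2, 3, 4, 5, 6}.
The maximum is L = 6, with |L_tot| = ℏ√(6·7) = √42 ℏ.
The minimum angle with z is arccos(6/√42) ≈ 22.21°.

θ_min ≈ 22.21°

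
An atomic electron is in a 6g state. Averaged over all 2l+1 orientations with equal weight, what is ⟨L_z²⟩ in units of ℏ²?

⟨L_z²⟩ = 6.667 ℏ²

The 6g subshell has l = 4.
m_l runs from −4 to 4, i.e. {-4, -3, -2, -1, 0, 1, 2, 3, 4}.
⟨L_z²⟩ = ℏ²·(Σ m_l²)/(2l+1) = ℏ²·60/9 = 6.667ℏ².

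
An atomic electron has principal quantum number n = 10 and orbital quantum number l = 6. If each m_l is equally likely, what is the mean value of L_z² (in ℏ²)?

⟨L_z²⟩ = 14 ℏ²

The allowed m_l values are -6, -5, -4, -3, -2, -1, 0, 1, 2, 3, 4, 5, 6.
Average of L_z² over 13 states: 182/13 ℏ² = 14 ℏ².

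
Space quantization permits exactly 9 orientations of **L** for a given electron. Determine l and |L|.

l = 4, |L| = 2√5 ℏ ≈ 4.472ℏ

2l + 1 = 9 ⇒ l = 4.
|L| = ℏ√(l(l+1)) = ℏ√(4·5) = 2√5 ℏ.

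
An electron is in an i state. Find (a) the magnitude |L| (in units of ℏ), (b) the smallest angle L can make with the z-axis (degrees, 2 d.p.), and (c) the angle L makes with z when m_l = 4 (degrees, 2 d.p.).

I corresponds to l = 6.
|L| = ℏ√(6·7) = √42 ℏ ≈ 6.481ℏ.
cos θ_min = 6/√42, so θ_min ≈ 22.21°.
For m_l = 4: cos θ = 4/√42, θ ≈ 51.89°.

|L| = √42 ℏ ≈ 6.481ℏ; θ_min ≈ 22.21°; θ(m_l=4) ≈ 51.89°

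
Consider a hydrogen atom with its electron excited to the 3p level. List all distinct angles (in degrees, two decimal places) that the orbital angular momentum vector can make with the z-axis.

The 3p level has l = 1.
|L| = ℏ√(l(l+1)) = √2 ℏ.
cos θ = m_l/√2 for each m_l ∈ {-1, 0, 1}.

θ ∈ {45.00°, 90.00°, 135.00°}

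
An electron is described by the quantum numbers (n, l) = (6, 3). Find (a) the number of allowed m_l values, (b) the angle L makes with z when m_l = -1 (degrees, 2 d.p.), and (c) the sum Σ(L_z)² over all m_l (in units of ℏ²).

7 values; θ(m_l=-1) ≈ 106.78°; Σ(L_z)² = 28 ℏ²

There are 2l+1 = 7 values of m_l.
For m_l = -1: cos θ = -1/√12, θ ≈ 106.78°.
Σ m_l² = 28, so Σ(L_z)² = 28 ℏ².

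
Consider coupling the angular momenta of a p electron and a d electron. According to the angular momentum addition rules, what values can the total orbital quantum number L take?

The total orbital quantum number L ranges from |l₁ − l₂| to l₁ + l₂ in integer steps.
So L can be 1, 2, 3.

L = 1, 2, 3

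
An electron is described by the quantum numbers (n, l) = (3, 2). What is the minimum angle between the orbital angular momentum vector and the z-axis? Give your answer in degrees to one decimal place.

|L| = √(l(l+1)) ℏ = √6 ℏ.
The smallest angle corresponds to the largest L_z, i.e. m_l = l = 2, giving L_z = 2ℏ.
cos θ_min = 2/√6, so θ_min ≈ 35.3°.

θ_min ≈ 35.3°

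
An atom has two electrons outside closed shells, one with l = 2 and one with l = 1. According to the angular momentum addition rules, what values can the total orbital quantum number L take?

L = 1, 2, 3

By the triangle rule, |l₁ − l₂| ≤ L ≤ l₁ + l₂.
L ∈ {1, 2, 3}.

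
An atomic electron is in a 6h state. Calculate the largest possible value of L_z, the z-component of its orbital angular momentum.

For 6h, l = 5.
L_z = m_l ℏ with m_l ∈ {−5, …, 5}; the maximum is m_l = 5.

L_z,max = 5ℏ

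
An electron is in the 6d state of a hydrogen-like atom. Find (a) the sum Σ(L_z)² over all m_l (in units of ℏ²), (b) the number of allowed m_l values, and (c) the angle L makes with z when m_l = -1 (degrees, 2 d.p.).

Σ(L_z)² = 10 ℏ²; 5 values; θ(m_l=-1) ≈ 114.09°

The 6d subshell has l = 2.
Σ m_l² = 10, so Σ(L_z)² = 10 ℏ².
There are 2l+1 = 5 values of m_l.
For m_l = -1: cos θ = -1/√6, θ ≈ 114.09°.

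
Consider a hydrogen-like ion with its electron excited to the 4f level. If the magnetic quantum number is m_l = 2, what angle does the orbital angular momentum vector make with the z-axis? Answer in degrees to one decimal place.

θ ≈ 54.7°

The 4f level has l = 3.
|L|² = l(l+1)ℏ² = 12ℏ², so |L| = 2√3 ℏ.
L_z = m_l ℏ = 2ℏ.
cos θ = L_z/|L| = 2/√12, so θ ≈ 54.7°.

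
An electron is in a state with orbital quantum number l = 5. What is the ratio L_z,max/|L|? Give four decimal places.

L_z,max/|L| = 0.9129

|L| = √30 ℏ ≈ 5.4772ℏ, while L_z,max = lℏ = 5ℏ.
L_z,max/|L| = 5/√30 = 0.9129.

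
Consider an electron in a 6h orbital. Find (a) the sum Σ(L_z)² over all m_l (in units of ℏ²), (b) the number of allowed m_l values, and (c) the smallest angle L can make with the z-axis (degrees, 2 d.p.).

For 6h, l = 5.
Σ m_l² = 110, so Σ(L_z)² = 110 ℏ².
There are 2l+1 = 11 values of m_l.
cos θ_min = 5/√30, so θ_min ≈ 24.09°.

Σ(L_z)² = 110 ℏ²; 11 values; θ_min ≈ 24.09°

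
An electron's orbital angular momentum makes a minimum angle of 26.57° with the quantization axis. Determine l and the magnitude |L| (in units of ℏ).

At minimum angle, m_l = l, so cos θ = l/√(l(l+1)); cos²θ = l/(l+1) = 0.7999.
Thus l = 0.7999/(1 − 0.7999) ≈ 4.
Then |L| = ℏ√(4·5) = 2√5 ℏ.

l = 4, |L| = 2√5 ℏ ≈ 4.472ℏ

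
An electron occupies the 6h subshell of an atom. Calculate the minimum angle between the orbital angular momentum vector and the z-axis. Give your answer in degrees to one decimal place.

For 6h, l = 5.
|L| = ℏ√(l(l+1)) = √30 ℏ.
The smallest angle corresponds to the largest L_z, i.e. m_l = l = 5, giving L_z = 5ℏ.
cos θ_min = 5/√30, so θ_min ≈ 24.1°.

θ_min ≈ 24.1°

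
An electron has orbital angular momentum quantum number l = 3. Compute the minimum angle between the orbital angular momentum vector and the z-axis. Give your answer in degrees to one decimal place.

θ_min ≈ 30.0°

|L| = ℏ√(l(l+1)) = 2√3 ℏ.
The smallest angle corresponds to the largest L_z, i.e. m_l = l = 3, giving L_z = 3ℏ.
cos θ_min = 3/√12, so θ_min ≈ 30.0°.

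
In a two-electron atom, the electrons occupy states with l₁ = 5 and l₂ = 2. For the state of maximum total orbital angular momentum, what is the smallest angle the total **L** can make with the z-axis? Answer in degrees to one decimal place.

L runs from |5 − 2| = 3 to 5 + 2 = 7.
Allowed values: L = 3, 4, 5, 6, 7.
The maximum is L = 7, with |L_tot| = ℏ√(7·8) = 2√14 ℏ.
The minimum angle with z is arccos(7/√56) ≈ 20.7°.

θ_min ≈ 20.7°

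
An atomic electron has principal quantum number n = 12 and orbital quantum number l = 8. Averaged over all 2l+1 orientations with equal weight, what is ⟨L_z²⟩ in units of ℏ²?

m_l ∈ {-8, -7, -6, -5, -4, -3, -2, -1, 0, 1, 2, 3, 4, 5, 6, 7, 8}.
⟨L_z²⟩ = ℏ²·(Σ m_l²)/(2l+1) = ℏ²·408/17 = 24ℏ².

⟨L_z²⟩ = 24 ℏ²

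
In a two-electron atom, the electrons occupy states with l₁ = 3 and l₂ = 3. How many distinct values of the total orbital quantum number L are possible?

7

By the triangle rule, |l₁ − l₂| ≤ L ≤ l₁ + l₂.
Allowed values: L = 0, 1, 2, 3, 4, 5, 6.
That is 7 values.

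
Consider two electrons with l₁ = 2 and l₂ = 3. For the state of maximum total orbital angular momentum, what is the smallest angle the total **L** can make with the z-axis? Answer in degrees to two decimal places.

By the triangle rule, |l₁ − l₂| ≤ L ≤ l₁ + l₂.
So L can be 1, 2, 3, 4, 5.
The maximum is L = 5, with |L_tot| = ℏ√(5·6) = √30 ℏ.
The minimum angle with z is arccos(5/√30) ≈ 24.09°.

θ_min ≈ 24.09°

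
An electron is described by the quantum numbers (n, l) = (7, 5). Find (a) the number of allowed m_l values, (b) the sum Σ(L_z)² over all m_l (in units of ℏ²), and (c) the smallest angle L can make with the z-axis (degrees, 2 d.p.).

There are 2l+1 = 11 values of m_l.
Σ m_l² = 110, so Σ(L_z)² = 110 ℏ².
cos θ_min = 5/√30, so θ_min ≈ 24.09°.

11 values; Σ(L_z)² = 110 ℏ²; θ_min ≈ 24.09°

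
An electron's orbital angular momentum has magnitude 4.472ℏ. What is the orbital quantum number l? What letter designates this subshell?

l = 4 (g orbital)

|L| = ℏ√(l(l+1)), so l(l+1) = 20.
The positive root is l = 4.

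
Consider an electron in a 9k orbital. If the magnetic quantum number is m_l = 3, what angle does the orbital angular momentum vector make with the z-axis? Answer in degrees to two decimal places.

9k means n = 9, l = 7.
|L|² = l(l+1)ℏ² = 56ℏ², so |L| = 2√14 ℏ.
L_z = m_l ℏ = 3ℏ.
cos θ = L_z/|L| = 3/√56, so θ ≈ 66.37°.

θ ≈ 66.37°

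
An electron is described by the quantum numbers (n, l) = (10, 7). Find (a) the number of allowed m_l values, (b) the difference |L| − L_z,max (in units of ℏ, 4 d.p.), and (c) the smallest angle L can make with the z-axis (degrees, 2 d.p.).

15 values; |L|−L_z,max ≈ 0.4833ℏ; θ_min ≈ 20.70°

There are 2l+1 = 15 values of m_l.
|L| − L_z,max = (2√14 − 7)ℏ ≈ 0.4833ℏ.
cos θ_min = 7/√56, so θ_min ≈ 20.70°.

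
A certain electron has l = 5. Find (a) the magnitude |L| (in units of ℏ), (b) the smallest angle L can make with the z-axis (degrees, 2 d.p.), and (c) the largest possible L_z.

|L| = √30 ℏ ≈ 5.477ℏ; θ_min ≈ 24.09°; L_z,max = 5ℏ

|L| = ℏ√(5·6) = √30 ℏ ≈ 5.477ℏ.
cos θ_min = 5/√30, so θ_min ≈ 24.09°.
L_z,max = lℏ = 5ℏ.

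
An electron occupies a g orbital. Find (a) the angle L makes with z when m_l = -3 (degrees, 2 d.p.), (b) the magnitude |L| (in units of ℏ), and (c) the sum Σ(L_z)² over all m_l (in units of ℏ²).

θ(m_l=-3) ≈ 132.13°; |L| = 2√5 ℏ ≈ 4.472ℏ; Σ(L_z)² = 60 ℏ²

The letter g corresponds to l = 4.
For m_l = -3: cos θ = -3/√20, θ ≈ 132.13°.
|L| = ℏ√(4·5) = 2√5 ℏ ≈ 4.472ℏ.
Σ m_l² = 60, so Σ(L_z)² = 60 ℏ².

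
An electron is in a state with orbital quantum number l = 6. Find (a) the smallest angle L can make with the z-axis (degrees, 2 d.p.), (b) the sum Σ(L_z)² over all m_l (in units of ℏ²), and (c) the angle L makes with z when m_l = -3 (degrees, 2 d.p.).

θ_min ≈ 22.21°; Σ(L_z)² = 182 ℏ²; θ(m_l=-3) ≈ 117.58°

cos θ_min = 6/√42, so θ_min ≈ 22.21°.
Σ m_l² = 182, so Σ(L_z)² = 182 ℏ².
For m_l = -3: cos θ = -3/√42, θ ≈ 117.58°.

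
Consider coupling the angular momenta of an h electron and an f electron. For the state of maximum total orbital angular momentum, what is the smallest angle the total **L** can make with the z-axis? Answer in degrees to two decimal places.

θ_min ≈ 19.47°

The total orbital quantum number L ranges from |l₁ − l₂| to l₁ + l₂ in integer steps.
So L can be 2, 3, 4, 5, 6, 7, 8.
The maximum is L = 8, with |L_tot| = ℏ√(8·9) = 6√2 ℏ.
The minimum angle with z is arccos(8/√72) ≈ 19.47°.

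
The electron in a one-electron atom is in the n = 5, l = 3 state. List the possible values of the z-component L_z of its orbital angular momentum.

L_z ∈ {−3ℏ, −2ℏ, −ℏ, 0, ℏ, 2ℏ, 3ℏ}

L_z = m_l ℏ with m_l ranging from −l to +l in integer steps.
For l = 3: m_l ∈ {-3, -2, -1, 0, 1, 2, 3}.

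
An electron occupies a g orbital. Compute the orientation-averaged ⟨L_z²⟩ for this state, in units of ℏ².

For a g orbital, l = 4.
m_l runs from −4 to 4, i.e. {-4, -3, -2, -1, 0, 1, 2, 3, 4}.
Average of L_z² over 9 states: 60/9 ℏ² = 6.667 ℏ².

⟨L_z²⟩ = 6.667 ℏ²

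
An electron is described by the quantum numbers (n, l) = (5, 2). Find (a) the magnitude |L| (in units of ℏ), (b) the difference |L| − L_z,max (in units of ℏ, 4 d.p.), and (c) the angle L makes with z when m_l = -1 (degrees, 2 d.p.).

|L| = √6 ℏ ≈ 2.449ℏ; |L|−L_z,max ≈ 0.4495ℏ; θ(m_l=-1) ≈ 114.09°

|L| = ℏ√(2·3) = √6 ℏ ≈ 2.449ℏ.
|L| − L_z,max = (√6 − 2)ℏ ≈ 0.4495ℏ.
For m_l = -1: cos θ = -1/√6, θ ≈ 114.09°.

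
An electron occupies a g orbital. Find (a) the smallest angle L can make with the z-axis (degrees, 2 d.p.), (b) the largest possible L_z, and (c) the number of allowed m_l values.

θ_min ≈ 26.57°; L_z,max = 4ℏ; 9 values

For a g orbital, l = 4.
cos θ_min = 4/√20, so θ_min ≈ 26.57°.
L_z,max = lℏ = 4ℏ.
There are 2l+1 = 9 values of m_l.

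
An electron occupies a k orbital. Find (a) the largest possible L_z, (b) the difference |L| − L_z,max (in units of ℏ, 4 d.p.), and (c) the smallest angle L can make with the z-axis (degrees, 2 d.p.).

The letter k corresponds to l = 7.
L_z,max = lℏ = 7ℏ.
|L| − L_z,max = (2√14 − 7)ℏ ≈ 0.4833ℏ.
cos θ_min = 7/√56, so θ_min ≈ 20.70°.

L_z,max = 7ℏ; |L|−L_z,max ≈ 0.4833ℏ; θ_min ≈ 20.70°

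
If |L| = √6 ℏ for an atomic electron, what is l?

(|L|/ℏ)² = l(l+1) = 6.
The positive root is l = 2.

l = 2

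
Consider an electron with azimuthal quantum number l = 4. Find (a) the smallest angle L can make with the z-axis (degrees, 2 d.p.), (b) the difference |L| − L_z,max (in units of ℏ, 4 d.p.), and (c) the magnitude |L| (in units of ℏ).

cos θ_min = 4/√20, so θ_min ≈ 26.57°.
|L| − L_z,max = (2√5 − 4)ℏ ≈ 0.4721ℏ.
|L| = ℏ√(4·5) = 2√5 ℏ ≈ 4.472ℏ.

θ_min ≈ 26.57°; |L|−L_z,max ≈ 0.4721ℏ; |L| = 2√5 ℏ ≈ 4.472ℏ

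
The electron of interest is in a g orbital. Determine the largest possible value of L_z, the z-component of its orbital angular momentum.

G corresponds to l = 4.
L_z = m_l ℏ with m_l ∈ {−4, …, 4}; the maximum is m_l = 4.

L_z,max = 4ℏ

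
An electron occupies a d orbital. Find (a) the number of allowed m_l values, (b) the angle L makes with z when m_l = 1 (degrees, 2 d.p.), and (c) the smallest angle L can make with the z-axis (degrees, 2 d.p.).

The letter d corresponds to l = 2.
There are 2l+1 = 5 values of m_l.
For m_l = 1: cos θ = 1/√6, θ ≈ 65.91°.
cos θ_min = 2/√6, so θ_min ≈ 35.26°.

5 values; θ(m_l=1) ≈ 65.91°; θ_min ≈ 35.26°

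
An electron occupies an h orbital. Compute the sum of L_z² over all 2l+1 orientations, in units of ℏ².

Σ(L_z)² = 110 ℏ²

The letter h corresponds to l = 5.
The allowed m_l values are -5, -4, -3, -2, -1, 0, 1, 2, 3, 4, 5.
Summing m² from −5 to 5: Σ m_l² = 110.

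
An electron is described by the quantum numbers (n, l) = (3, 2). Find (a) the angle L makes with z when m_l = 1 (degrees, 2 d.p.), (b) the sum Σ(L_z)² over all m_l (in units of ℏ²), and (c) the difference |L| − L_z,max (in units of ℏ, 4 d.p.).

For m_l = 1: cos θ = 1/√6, θ ≈ 65.91°.
Σ m_l² = 10, so Σ(L_z)² = 10 ℏ².
|L| − L_z,max = (√6 − 2)ℏ ≈ 0.4495ℏ.

θ(m_l=1) ≈ 65.91°; Σ(L_z)² = 10 ℏ²; |L|−L_z,max ≈ 0.4495ℏ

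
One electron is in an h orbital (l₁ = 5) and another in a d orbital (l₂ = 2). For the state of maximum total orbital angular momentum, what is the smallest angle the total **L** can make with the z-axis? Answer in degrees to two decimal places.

By the triangle rule, |l₁ − l₂| ≤ L ≤ l₁ + l₂.
L ∈ {3, 4, 5, 6, 7}.
The maximum is L = 7, with |L_tot| = ℏ√(7·8) = 2√14 ℏ.
The minimum angle with z is arccos(7/√56) ≈ 20.70°.

θ_min ≈ 20.70°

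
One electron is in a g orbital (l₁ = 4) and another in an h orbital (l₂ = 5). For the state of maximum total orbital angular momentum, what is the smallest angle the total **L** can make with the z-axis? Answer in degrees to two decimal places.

θ_min ≈ 18.43°

L runs from |4 − 5| = 1 to 4 + 5 = 9.
Allowed values: L = 1, 2, 3, 4, 5, 6, 7, 8, 9.
The maximum is L = 9, with |L_tot| = ℏ√(9·10) = 3√10 ℏ.
The minimum angle with z is arccos(9/√90) ≈ 18.43°.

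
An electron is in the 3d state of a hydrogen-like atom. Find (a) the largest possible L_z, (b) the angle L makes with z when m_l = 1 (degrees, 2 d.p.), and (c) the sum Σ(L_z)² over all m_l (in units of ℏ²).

L_z,max = 2ℏ; θ(m_l=1) ≈ 65.91°; Σ(L_z)² = 10 ℏ²

The 3d subshell has l = 2.
L_z,max = lℏ = 2ℏ.
For m_l = 1: cos θ = 1/√6, θ ≈ 65.91°.
Σ m_l² = 10, so Σ(L_z)² = 10 ℏ².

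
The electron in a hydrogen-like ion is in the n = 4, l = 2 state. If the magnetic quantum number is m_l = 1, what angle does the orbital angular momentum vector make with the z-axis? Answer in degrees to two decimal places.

|L| = √(l(l+1)) ℏ = √6 ℏ.
L_z = m_l ℏ = 1ℏ.
cos θ = L_z/|L| = 1/√6, so θ ≈ 65.91°.

θ ≈ 65.91°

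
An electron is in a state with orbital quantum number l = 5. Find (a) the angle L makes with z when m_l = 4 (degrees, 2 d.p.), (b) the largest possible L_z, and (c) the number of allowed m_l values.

For m_l = 4: cos θ = 4/√30, θ ≈ 43.09°.
L_z,max = lℏ = 5ℏ.
There are 2l+1 = 11 values of m_l.

θ(m_l=4) ≈ 43.09°; L_z,max = 5ℏ; 11 values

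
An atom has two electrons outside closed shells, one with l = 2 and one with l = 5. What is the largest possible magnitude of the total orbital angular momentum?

|L_tot|_max = 2√14 ℏ ≈ 7.483ℏ

Angular momentum addition gives L = |l₁ − l₂|, …, l₁ + l₂.
L ∈ {3, 4, 5, 6, 7}.
The largest magnitude corresponds to L = 7: |L_tot| = ℏ√(7·8) = 2√14 ℏ.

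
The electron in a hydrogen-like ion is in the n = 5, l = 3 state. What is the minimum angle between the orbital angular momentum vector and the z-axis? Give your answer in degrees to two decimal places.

θ_min ≈ 30.00°

|L| = √(l(l+1)) ℏ = 2√3 ℏ.
The smallest angle corresponds to the largest L_z, i.e. m_l = l = 3, giving L_z = 3ℏ.
cos θ_min = 3/√12, so θ_min ≈ 30.00°.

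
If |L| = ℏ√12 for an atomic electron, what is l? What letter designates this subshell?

|L| = ℏ√(l(l+1)), so l(l+1) = 12.
Solving: l = 3.

l = 3 (f orbital)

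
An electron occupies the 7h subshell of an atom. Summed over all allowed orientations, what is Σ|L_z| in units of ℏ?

Σ|L_z| = 30 ℏ

7h means n = 7, l = 5.
m_l ∈ {-5, -4, -3, -2, -1, 0, 1, 2, 3, 4, 5}.
Σ|m_l| = 2·5(5+1)/2 = 30.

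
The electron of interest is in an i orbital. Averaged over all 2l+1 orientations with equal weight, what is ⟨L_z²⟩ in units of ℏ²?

The letter i corresponds to l = 6.
m_l runs from −6 to 6, i.e. {-6, -5, -4, -3, -2, -1, 0, 1, 2, 3, 4, 5, 6}.
⟨L_z²⟩ = ℏ²·(Σ m_l²)/(2l+1) = ℏ²·182/13 = 14ℏ².

⟨L_z²⟩ = 14 ℏ²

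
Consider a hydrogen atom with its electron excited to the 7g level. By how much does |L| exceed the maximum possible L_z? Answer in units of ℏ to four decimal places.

|L| − L_z,max ≈ 0.4721ℏ

The 7g level has l = 4.
|L| = 2√5 ℏ ≈ 4.4721ℏ, while L_z,max = lℏ = 4ℏ.
The difference is (2√5 − 4)ℏ ≈ 0.4721ℏ.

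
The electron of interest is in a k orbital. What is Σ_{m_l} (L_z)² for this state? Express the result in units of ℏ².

For a k orbital, l = 7.
The allowed m_l values are -7, -6, -5, -4, -3, -2, -1, 0, 1, 2, 3, 4, 5, 6, 7.
Σ m_l² = l(l+1)(2l+1)/3 = 7·8·15/3 = 280.

Σ(L_z)² = 280 ℏ²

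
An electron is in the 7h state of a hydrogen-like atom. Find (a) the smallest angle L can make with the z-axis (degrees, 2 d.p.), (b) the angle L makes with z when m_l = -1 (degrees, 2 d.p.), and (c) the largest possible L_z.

For 7h, l = 5.
cos θ_min = 5/√30, so θ_min ≈ 24.09°.
For m_l = -1: cos θ = -1/√30, θ ≈ 100.52°.
L_z,max = lℏ = 5ℏ.

θ_min ≈ 24.09°; θ(m_l=-1) ≈ 100.52°; L_z,max = 5ℏ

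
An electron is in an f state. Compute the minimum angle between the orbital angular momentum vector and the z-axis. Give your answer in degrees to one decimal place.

θ_min ≈ 30.0°

An f state has l = 3.
|L| = ℏ√(l(l+1)) = 2√3 ℏ.
The smallest angle corresponds to the largest L_z, i.e. m_l = l = 3, giving L_z = 3ℏ.
cos θ_min = 3/√12, so θ_min ≈ 30.0°.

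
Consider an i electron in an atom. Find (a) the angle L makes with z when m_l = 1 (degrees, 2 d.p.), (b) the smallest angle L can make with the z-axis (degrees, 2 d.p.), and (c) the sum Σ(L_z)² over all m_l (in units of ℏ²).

θ(m_l=1) ≈ 81.12°; θ_min ≈ 22.21°; Σ(L_z)² = 182 ℏ²

An i state has l = 6.
For m_l = 1: cos θ = 1/√42, θ ≈ 81.12°.
cos θ_min = 6/√42, so θ_min ≈ 22.21°.
Σ m_l² = 182, so Σ(L_z)² = 182 ℏ².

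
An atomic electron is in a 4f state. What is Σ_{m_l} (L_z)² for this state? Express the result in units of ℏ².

Σ(L_z)² = 28 ℏ²

The 4f subshell has l = 3.
The allowed m_l values are -3, -2, -1, 0, 1, 2, 3.
Σ m_l² = 2·(1 + 4 + 9) = 28.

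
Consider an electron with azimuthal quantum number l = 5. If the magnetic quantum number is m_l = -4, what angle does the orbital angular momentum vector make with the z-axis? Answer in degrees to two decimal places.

θ ≈ 136.91°

|L|² = l(l+1)ℏ² = 30ℏ², so |L| = √30 ℏ.
L_z = m_l ℏ = −4ℏ.
cos θ = L_z/|L| = -4/√30, so θ ≈ 136.91°.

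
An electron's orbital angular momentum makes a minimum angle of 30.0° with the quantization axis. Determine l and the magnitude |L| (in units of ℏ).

cos²θ_min = l/(l+1) = 0.7500.
Thus l = 0.7500/(1 − 0.7500) ≈ 3.
Then |L| = ℏ√(3·4) = 2√3 ℏ.

l = 3, |L| = 2√3 ℏ ≈ 3.464ℏ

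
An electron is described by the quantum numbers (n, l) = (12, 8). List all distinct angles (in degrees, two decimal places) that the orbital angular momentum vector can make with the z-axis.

θ ∈ {19.47°, 34.42°, 45.00°, 53.90°, 61.87°, 69.30°, 76.37°, 83.23°, 90.00°, 96.77°, 103.63°, 110.70°, 118.13°, 126.10°, 135.00°, 145.58°, 160.53°}

|L|² = l(l+1)ℏ² = 72ℏ², so |L| = 6√2 ℏ.
cos θ = m_l/√72 for each m_l ∈ {-8, -7, -6, -5, -4, -3, -2, -1, 0, 1, 2, 3, 4, 5, 6, 7, 8}.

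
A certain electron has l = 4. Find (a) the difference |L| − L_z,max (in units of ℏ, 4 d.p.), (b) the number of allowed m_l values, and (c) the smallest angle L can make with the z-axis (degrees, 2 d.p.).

|L|−L_z,max ≈ 0.4721ℏ; 9 values; θ_min ≈ 26.57°

|L| − L_z,max = (2√5 − 4)ℏ ≈ 0.4721ℏ.
There are 2l+1 = 9 values of m_l.
cos θ_min = 4/√20, so θ_min ≈ 26.57°.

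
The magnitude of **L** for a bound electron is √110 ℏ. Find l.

(|L|/ℏ)² = l(l+1) = 110.
l² + l − 110 = 0 ⇒ l = 10.

l = 10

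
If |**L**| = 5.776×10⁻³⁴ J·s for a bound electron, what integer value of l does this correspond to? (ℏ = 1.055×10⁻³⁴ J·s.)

|L|/ℏ = (5.776×10⁻³⁴)/(1.055×10⁻³⁴) ≈ 5.475.
Set l(l+1) = 29.97; the integer solution is l = 5.

l = 5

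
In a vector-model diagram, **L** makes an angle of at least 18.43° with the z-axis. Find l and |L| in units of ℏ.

l = 9, |L| = 3√10 ℏ ≈ 9.487ℏ

cos²θ_min = l/(l+1) = 0.9001.
Solving: l = 9.
Then |L| = ℏ√(9·10) = 3√10 ℏ.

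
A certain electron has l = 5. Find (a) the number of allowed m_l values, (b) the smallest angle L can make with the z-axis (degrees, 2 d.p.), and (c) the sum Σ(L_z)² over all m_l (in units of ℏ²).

11 values; θ_min ≈ 24.09°; Σ(L_z)² = 110 ℏ²

There are 2l+1 = 11 values of m_l.
cos θ_min = 5/√30, so θ_min ≈ 24.09°.
Σ m_l² = 110, so Σ(L_z)² = 110 ℏ².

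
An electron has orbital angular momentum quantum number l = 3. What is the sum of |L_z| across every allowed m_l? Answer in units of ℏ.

m_l ∈ {-3, -2, -1, 0, 1, 2, 3}.
Σ|m_l| = 2(1+2+…+3) = 12.

Σ|L_z| = 12 ℏ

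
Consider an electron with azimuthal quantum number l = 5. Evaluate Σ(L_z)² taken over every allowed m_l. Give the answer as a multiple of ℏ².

Σ(L_z)² = 110 ℏ²

The allowed m_l values are -5, -4, -3, -2, -1, 0, 1, 2, 3, 4, 5.
Σ m_l² = 2·(1 + 4 + 9 + 16 + 25) = 110.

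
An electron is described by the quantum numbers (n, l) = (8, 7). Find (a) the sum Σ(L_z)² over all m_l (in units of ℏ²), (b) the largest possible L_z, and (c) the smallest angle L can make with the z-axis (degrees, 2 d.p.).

Σ(L_z)² = 280 ℏ²; L_z,max = 7ℏ; θ_min ≈ 20.70°

Σ m_l² = 280, so Σ(L_z)² = 280 ℏ².
L_z,max = lℏ = 7ℏ.
cos θ_min = 7/√56, so θ_min ≈ 20.70°.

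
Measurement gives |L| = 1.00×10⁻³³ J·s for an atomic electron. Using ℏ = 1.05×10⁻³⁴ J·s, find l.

|L|/ℏ = (1.00×10⁻³³)/(1.05×10⁻³⁴) ≈ 9.524.
(|L|/ℏ)² = l(l+1) ≈ 90.70 ⇒ l = 9.

l = 9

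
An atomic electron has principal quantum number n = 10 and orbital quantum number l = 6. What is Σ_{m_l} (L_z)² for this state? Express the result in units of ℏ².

Σ(L_z)² = 182 ℏ²

The allowed m_l values are -6, -5, -4, -3, -2, -1, 0, 1, 2, 3, 4, 5, 6.
Summing m² from −6 to 6: Σ m_l² = 182.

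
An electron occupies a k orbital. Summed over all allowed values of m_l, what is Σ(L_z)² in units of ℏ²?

A k state has l = 7.
m_l ∈ {-7, -6, -5, -4, -3, -2, -1, 0, 1, 2, 3, 4, 5, 6, 7}.
Σ m_l² = l(l+1)(2l+1)/3 = 7·8·15/3 = 280.

Σ(L_z)² = 280 ℏ²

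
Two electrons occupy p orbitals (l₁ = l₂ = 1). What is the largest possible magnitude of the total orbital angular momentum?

L runs from |1 − 1| = 0 to 1 + 1 = 2.
L ∈ {0, 1, 2}.
The largest magnitude corresponds to L = 2: |L_tot| = ℏ√(2·3) = √6 ℏ.

|L_tot|_max = √6 ℏ ≈ 2.449ℏ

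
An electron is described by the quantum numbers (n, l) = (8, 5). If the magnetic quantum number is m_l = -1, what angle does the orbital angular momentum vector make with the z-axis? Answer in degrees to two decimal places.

|L| = √(l(l+1)) ℏ = √30 ℏ.
L_z = m_l ℏ = −1ℏ.
cos θ = L_z/|L| = -1/√30, so θ ≈ 100.52°.

θ ≈ 100.52°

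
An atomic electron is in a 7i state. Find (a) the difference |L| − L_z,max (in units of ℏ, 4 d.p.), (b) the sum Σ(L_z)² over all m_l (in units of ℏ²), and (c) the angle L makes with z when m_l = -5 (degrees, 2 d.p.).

The 7i subshell has l = 6.
|L| − L_z,max = (√42 − 6)ℏ ≈ 0.4807ℏ.
Σ m_l² = 182, so Σ(L_z)² = 182 ℏ².
For m_l = -5: cos θ = -5/√42, θ ≈ 140.49°.

|L|−L_z,max ≈ 0.4807ℏ; Σ(L_z)² = 182 ℏ²; θ(m_l=-5) ≈ 140.49°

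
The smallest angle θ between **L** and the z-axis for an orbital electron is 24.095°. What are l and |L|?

l = 5, |L| = √30 ℏ ≈ 5.477ℏ

At minimum angle, m_l = l, so cos θ = l/√(l(l+1)); cos²θ = l/(l+1) = 0.8333.
Solving: l = 5.
Then |L| = ℏ√(5·6) = √30 ℏ.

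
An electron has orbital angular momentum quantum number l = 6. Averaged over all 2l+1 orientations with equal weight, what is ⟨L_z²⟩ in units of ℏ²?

m_l ∈ {-6, -5, -4, -3, -2, -1, 0, 1, 2, 3, 4, 5, 6}.
⟨L_z²⟩ = ℏ²·(Σ m_l²)/(2l+1) = ℏ²·182/13 = 14ℏ².

⟨L_z²⟩ = 14 ℏ²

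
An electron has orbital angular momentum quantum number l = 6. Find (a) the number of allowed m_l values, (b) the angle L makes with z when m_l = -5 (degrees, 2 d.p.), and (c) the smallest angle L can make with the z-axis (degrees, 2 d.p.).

13 values; θ(m_l=-5) ≈ 140.49°; θ_min ≈ 22.21°

There are 2l+1 = 13 values of m_l.
For m_l = -5: cos θ = -5/√42, θ ≈ 140.49°.
cos θ_min = 6/√42, so θ_min ≈ 22.21°.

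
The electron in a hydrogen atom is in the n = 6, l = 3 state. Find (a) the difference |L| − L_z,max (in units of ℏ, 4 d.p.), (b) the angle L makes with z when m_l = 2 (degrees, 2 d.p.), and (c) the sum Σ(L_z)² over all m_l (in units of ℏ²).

|L|−L_z,max ≈ 0.4641ℏ; θ(m_l=2) ≈ 54.74°; Σ(L_z)² = 28 ℏ²

|L| − L_z,max = (2√3 − 3)ℏ ≈ 0.4641ℏ.
For m_l = 2: cos θ = 2/√12, θ ≈ 54.74°.
Σ m_l² = 28, so Σ(L_z)² = 28 ℏ².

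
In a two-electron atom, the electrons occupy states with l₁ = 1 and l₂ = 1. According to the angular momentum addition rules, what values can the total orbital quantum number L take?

L = 0, 1, 2

L runs from |1 − 1| = 0 to 1 + 1 = 2.
Allowed values: L = 0, 1, 2.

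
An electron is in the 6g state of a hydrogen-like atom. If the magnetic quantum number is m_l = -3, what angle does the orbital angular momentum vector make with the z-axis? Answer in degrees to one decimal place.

The 6g subshell has l = 4.
|L|² = l(l+1)ℏ² = 20ℏ², so |L| = 2√5 ℏ.
L_z = m_l ℏ = −3ℏ.
cos θ = L_z/|L| = -3/√20, so θ ≈ 132.1°.

θ ≈ 132.1°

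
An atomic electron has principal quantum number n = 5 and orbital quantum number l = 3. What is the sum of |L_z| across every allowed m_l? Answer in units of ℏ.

Σ|L_z| = 12 ℏ

m_l runs from −3 to 3, i.e. {-3, -2, -1, 0, 1, 2, 3}.
Σ|m_l| = l(l+1) = 12.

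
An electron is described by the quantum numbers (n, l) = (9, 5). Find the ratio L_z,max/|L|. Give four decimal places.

L_z,max/|L| = 0.9129

|L| = √30 ℏ ≈ 5.4772ℏ, while L_z,max = lℏ = 5ℏ.
L_z,max/|L| = 5/√30 = 0.9129.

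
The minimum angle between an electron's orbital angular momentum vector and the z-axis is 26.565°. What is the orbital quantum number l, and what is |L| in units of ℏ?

l = 4, |L| = 2√5 ℏ ≈ 4.472ℏ

cos²θ_min = l/(l+1) = 0.8000.
l = cos²θ/sin²θ ≈ 4.
Then |L| = ℏ√(4·5) = 2√5 ℏ.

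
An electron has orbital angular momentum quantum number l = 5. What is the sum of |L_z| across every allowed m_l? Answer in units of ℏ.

The allowed m_l values are -5, -4, -3, -2, -1, 0, 1, 2, 3, 4, 5.
Σ|m_l| = 2·5(5+1)/2 = 30.

Σ|L_z| = 30 ℏ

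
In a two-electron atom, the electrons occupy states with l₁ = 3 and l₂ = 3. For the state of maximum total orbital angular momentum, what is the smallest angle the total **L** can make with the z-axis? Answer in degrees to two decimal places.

θ_min ≈ 22.21°

L runs from |3 − 3| = 0 to 3 + 3 = 6.
So L can be 0, 1, 2, 3, 4, 5, 6.
The maximum is L = 6, with |L_tot| = ℏ√(6·7) = √42 ℏ.
The minimum angle with z is arccos(6/√42) ≈ 22.21°.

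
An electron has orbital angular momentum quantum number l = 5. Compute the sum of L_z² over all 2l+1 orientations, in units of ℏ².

m_l runs from −5 to 5, i.e. {-5, -4, -3, -2, -1, 0, 1, 2, 3, 4, 5}.
Summing m² from −5 to 5: Σ m_l² = 110.

Σ(L_z)² = 110 ℏ²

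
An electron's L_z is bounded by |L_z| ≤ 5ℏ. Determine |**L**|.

|L| = √30 ℏ ≈ 5.477ℏ

L_z,max = lℏ, so l = 5.
Then |L| = ℏ√(5·6) = √30 ℏ.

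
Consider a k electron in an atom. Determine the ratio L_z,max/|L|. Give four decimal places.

L_z,max/|L| = 0.9354

A k state has l = 7.
|L| = 2√14 ℏ ≈ 7.4833ℏ, while L_z,max = lℏ = 7ℏ.
L_z,max/|L| = 7/√56 = 0.9354.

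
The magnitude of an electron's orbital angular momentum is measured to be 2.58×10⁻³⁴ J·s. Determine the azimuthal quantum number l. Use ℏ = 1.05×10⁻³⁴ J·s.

l = 2

Dividing by ℏ: |L|/ℏ ≈ 2.457.
Set l(l+1) = 6.04; the integer solution is l = 2.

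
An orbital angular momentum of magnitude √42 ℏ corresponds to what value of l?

l = 6

(|L|/ℏ)² = l(l+1) = 42.
The positive root is l = 6.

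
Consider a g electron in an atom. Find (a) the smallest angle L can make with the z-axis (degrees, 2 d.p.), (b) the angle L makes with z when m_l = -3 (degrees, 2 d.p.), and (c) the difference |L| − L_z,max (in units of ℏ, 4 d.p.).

θ_min ≈ 26.57°; θ(m_l=-3) ≈ 132.13°; |L|−L_z,max ≈ 0.4721ℏ

The letter g corresponds to l = 4.
cos θ_min = 4/√20, so θ_min ≈ 26.57°.
For m_l = -3: cos θ = -3/√20, θ ≈ 132.13°.
|L| − L_z,max = (2√5 − 4)ℏ ≈ 0.4721ℏ.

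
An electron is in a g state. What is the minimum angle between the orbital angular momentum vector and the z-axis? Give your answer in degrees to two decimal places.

A g state has l = 4.
|L|² = l(l+1)ℏ² = 20ℏ², so |L| = 2√5 ℏ.
The smallest angle corresponds to the largest L_z, i.e. m_l = l = 4, giving L_z = 4ℏ.
cos θ_min = 4/√20, so θ_min ≈ 26.57°.

θ_min ≈ 26.57°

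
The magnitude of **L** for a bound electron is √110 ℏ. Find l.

l = 10

Since |L|² = l(l+1)ℏ², l(l+1) = 110.
l² + l − 110 = 0 ⇒ l = 10.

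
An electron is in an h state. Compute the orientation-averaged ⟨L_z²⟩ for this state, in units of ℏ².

⟨L_z²⟩ = 10 ℏ²

The letter h corresponds to l = 5.
The allowed m_l values are -5, -4, -3, -2, -1, 0, 1, 2, 3, 4, 5.
Average of L_z² over 11 states: 110/11 ℏ² = 10 ℏ².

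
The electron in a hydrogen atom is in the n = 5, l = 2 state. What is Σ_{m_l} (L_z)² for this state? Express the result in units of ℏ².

m_l ∈ {-2, -1, 0, 1, 2}.
Summing m² from −2 to 2: Σ m_l² = 10.

Σ(L_z)² = 10 ℏ²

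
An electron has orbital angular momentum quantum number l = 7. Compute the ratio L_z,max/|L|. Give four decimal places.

|L| = 2√14 ℏ ≈ 7.4833ℏ, while L_z,max = lℏ = 7ℏ.
L_z,max/|L| = 7/√56 = 0.9354.

L_z,max/|L| = 0.9354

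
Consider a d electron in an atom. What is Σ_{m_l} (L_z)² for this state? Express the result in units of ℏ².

A d state has l = 2.
m_l runs from −2 to 2, i.e. {-2, -1, 0, 1, 2}.
Summing m² from −2 to 2: Σ m_l² = 10.

Σ(L_z)² = 10 ℏ²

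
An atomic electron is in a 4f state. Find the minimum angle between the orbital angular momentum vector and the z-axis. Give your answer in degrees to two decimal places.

θ_min ≈ 30.00°

For 4f, l = 3.
|L| = ℏ√(l(l+1)) = 2√3 ℏ.
The smallest angle corresponds to the largest L_z, i.e. m_l = l = 3, giving L_z = 3ℏ.
cos θ_min = 3/√12, so θ_min ≈ 30.00°.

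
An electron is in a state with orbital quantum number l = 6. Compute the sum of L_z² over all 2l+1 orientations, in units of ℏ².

Σ(L_z)² = 182 ℏ²

m_l runs from −6 to 6, i.e. {-6, -5, -4, -3, -2, -1, 0, 1, 2, 3, 4, 5, 6}.
Σ m_l² = l(l+1)(2l+1)/3 = 6·7·13/3 = 182.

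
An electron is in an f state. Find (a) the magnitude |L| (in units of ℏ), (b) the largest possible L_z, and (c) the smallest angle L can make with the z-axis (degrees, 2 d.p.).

|L| = 2√3 ℏ ≈ 3.464ℏ; L_z,max = 3ℏ; θ_min ≈ 30.00°

F corresponds to l = 3.
|L| = ℏ√(3·4) = 2√3 ℏ ≈ 3.464ℏ.
L_z,max = lℏ = 3ℏ.
cos θ_min = 3/√12, so θ_min ≈ 30.00°.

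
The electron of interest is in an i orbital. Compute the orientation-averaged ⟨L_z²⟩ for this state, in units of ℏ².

⟨L_z²⟩ = 14 ℏ²

The letter i corresponds to l = 6.
m_l ∈ {-6, -5, -4, -3, -2, -1, 0, 1, 2, 3, 4, 5, 6}.
Average of L_z² over 13 states: 182/13 ℏ² = 14 ℏ².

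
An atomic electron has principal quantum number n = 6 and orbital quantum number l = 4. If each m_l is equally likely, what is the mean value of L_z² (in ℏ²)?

⟨L_z²⟩ = 6.667 ℏ²

m_l ∈ {-4, -3, -2, -1, 0, 1, 2, 3, 4}.
⟨L_z²⟩ = ℏ²·l(l+1)/3 = 6.667ℏ².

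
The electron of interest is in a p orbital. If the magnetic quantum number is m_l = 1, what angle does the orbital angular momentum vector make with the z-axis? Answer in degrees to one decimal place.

P corresponds to l = 1.
|L|² = l(l+1)ℏ² = 2ℏ², so |L| = √2 ℏ.
L_z = m_l ℏ = 1ℏ.
cos θ = L_z/|L| = 1/√2, so θ ≈ 45.0°.

θ ≈ 45.0°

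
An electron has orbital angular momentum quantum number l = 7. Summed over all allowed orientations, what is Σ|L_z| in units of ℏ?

m_l runs from −7 to 7, i.e. {-7, -6, -5, -4, -3, -2, -1, 0, 1, 2, 3, 4, 5, 6, 7}.
Σ|m_l| = l(l+1) = 56.

Σ|L_z| = 56 ℏ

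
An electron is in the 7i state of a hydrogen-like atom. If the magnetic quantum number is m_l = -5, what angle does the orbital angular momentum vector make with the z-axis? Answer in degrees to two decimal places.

θ ≈ 140.49°

The 7i subshell has l = 6.
|L| = √(l(l+1)) ℏ = √42 ℏ.
L_z = m_l ℏ = −5ℏ.
cos θ = L_z/|L| = -5/√42, so θ ≈ 140.49°.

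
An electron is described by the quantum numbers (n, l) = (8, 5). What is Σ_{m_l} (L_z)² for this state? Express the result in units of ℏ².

Σ(L_z)² = 110 ℏ²

m_l ∈ {-5, -4, -3, -2, -1, 0, 1, 2, 3, 4, 5}.
Summing m² from −5 to 5: Σ m_l² = 110.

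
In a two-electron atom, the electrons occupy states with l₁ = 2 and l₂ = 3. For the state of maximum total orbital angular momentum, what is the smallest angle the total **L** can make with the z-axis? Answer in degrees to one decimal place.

θ_min ≈ 24.1°

Angular momentum addition gives L = |l₁ − l₂|, …, l₁ + l₂.
Allowed values: L = 1, 2, 3, 4, 5.
The maximum is L = 5, with |L_tot| = ℏ√(5·6) = √30 ℏ.
The minimum angle with z is arccos(5/√30) ≈ 24.1°.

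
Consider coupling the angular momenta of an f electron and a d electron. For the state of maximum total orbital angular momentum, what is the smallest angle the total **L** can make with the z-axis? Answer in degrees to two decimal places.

θ_min ≈ 24.09°

By the triangle rule, |l₁ − l₂| ≤ L ≤ l₁ + l₂.
L ∈ {1, 2, 3, 4, 5}.
The maximum is L = 5, with |L_tot| = ℏ√(5·6) = √30 ℏ.
The minimum angle with z is arccos(5/√30) ≈ 24.09°.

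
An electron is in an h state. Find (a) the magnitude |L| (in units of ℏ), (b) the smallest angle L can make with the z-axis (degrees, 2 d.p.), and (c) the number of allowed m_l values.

An h state has l = 5.
|L| = ℏ√(5·6) = √30 ℏ ≈ 5.477ℏ.
cos θ_min = 5/√30, so θ_min ≈ 24.09°.
There are 2l+1 = 11 values of m_l.

|L| = √30 ℏ ≈ 5.477ℏ; θ_min ≈ 24.09°; 11 values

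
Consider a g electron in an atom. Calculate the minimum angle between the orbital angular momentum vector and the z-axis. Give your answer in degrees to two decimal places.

θ_min ≈ 26.57°

For a g orbital, l = 4.
|L| = √(l(l+1)) ℏ = 2√5 ℏ.
The smallest angle corresponds to the largest L_z, i.e. m_l = l = 4, giving L_z = 4ℏ.
cos θ_min = 4/√20, so θ_min ≈ 26.57°.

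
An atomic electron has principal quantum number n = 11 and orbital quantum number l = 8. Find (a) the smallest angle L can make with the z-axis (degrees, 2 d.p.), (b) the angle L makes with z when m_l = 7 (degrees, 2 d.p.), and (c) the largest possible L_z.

cos θ_min = 8/√72, so θ_min ≈ 19.47°.
For m_l = 7: cos θ = 7/√72, θ ≈ 34.42°.
L_z,max = lℏ = 8ℏ.

θ_min ≈ 19.47°; θ(m_l=7) ≈ 34.42°; L_z,max = 8ℏ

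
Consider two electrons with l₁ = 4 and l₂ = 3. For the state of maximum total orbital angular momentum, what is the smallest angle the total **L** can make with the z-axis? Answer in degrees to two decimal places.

θ_min ≈ 20.70°

L runs from |4 − 3| = 1 to 4 + 3 = 7.
Allowed values: L = 1, 2, 3, 4, 5, 6, 7.
The maximum is L = 7, with |L_tot| = ℏ√(7·8) = 2√14 ℏ.
The minimum angle with z is arccos(7/√56) ≈ 20.70°.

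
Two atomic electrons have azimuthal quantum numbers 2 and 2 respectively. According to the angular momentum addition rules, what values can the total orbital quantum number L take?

The total orbital quantum number L ranges from |l₁ − l₂| to l₁ + l₂ in integer steps.
L ∈ {0, 1, 2, 3, 4}.

L = 0, 1, 2, 3, 4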